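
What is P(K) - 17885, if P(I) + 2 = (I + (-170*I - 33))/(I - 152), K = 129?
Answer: -389567/23 ≈ -16938.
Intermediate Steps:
P(I) = -2 + (-33 - 169*I)/(-152 + I) (P(I) = -2 + (I + (-170*I - 33))/(I - 152) = -2 + (I + (-33 - 170*I))/(-152 + I) = -2 + (-33 - 169*I)/(-152 + I))
P(K) - 17885 = (271 - 171*129)/(-152 + 129) - 17885 = (271 - 22059)/(-23) - 17885 = -1/23*(-21788) - 17885 = 21788/23 - 17885 = -389567/23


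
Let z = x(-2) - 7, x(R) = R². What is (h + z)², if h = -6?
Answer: 81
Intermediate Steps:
z = -3 (z = (-2)² - 7 = 4 - 7 = -3)
(h + z)² = (-6 - 3)² = (-9)² = 81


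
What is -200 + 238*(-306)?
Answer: -73028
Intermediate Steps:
-200 + 238*(-306) = -200 - 72828 = -73028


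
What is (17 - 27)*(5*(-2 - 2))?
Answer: 200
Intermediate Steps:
(17 - 27)*(5*(-2 - 2)) = -50*(-4) = -10*(-20) = 200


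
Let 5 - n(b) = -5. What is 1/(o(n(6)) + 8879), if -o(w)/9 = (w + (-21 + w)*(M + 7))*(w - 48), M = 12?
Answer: -1/59179 ≈ -1.6898e-5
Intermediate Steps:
n(b) = 10 (n(b) = 5 - 1*(-5) = 5 + 5 = 10)
o(w) = -9*(-399 + 20*w)*(-48 + w) (o(w) = -9*(w + (-21 + w)*(12 + 7))*(w - 48) = -9*(w + (-21 + w)*19)*(-48 + w) = -9*(w + (-399 + 19*w))*(-48 + w) = -9*(-399 + 20*w)*(-48 + w))
1/(o(n(6)) + 8879) = 1/((-172368 - 180*10**2 + 12231*10) + 8879) = 1/((-172368 - 180*100 + 122310) + 8879) = 1/((-172368 - 18000 + 122310) + 8879) = 1/(-68058 + 8879) = 1/(-59179) = -1/59179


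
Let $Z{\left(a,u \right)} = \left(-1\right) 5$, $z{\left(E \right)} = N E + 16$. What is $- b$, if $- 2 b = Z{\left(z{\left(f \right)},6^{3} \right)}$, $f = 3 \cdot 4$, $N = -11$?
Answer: $- \frac{5}{2} \approx -2.5$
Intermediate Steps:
$f = 12$
$z{\left(E \right)} = 16 - 11 E$ ($z{\left(E \right)} = - 11 E + 16 = 16 - 11 E$)
$Z{\left(a,u \right)} = -5$
$b = \frac{5}{2}$ ($b = \left(- \frac{1}{2}\right) \left(-5\right) = \frac{5}{2} \approx 2.5$)
$- b = \left(-1\right) \frac{5}{2} = - \frac{5}{2}$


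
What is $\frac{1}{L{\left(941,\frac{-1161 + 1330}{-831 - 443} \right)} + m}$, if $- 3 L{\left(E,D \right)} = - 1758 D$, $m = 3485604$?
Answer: $\frac{49}{170790787} \approx 2.869 \cdot 10^{-7}$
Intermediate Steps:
$L{\left(E,D \right)} = 586 D$ ($L{\left(E,D \right)} = - \frac{\left(-1758\right) D}{3} = 586 D$)
$\frac{1}{L{\left(941,\frac{-1161 + 1330}{-831 - 443} \right)} + m} = \frac{1}{586 \frac{-1161 + 1330}{-831 - 443} + 3485604} = \frac{1}{586 \frac{169}{-1274} + 3485604} = \frac{1}{586 \cdot 169 \left(- \frac{1}{1274}\right) + 3485604} = \frac{1}{586 \left(- \frac{13}{98}\right) + 3485604} = \frac{1}{- \frac{3809}{49} + 3485604} = \frac{1}{\frac{170790787}{49}} = \frac{49}{170790787}$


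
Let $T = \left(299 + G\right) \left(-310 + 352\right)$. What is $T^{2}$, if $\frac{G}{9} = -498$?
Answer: $30865570596$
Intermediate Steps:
$G = -4482$ ($G = 9 \left(-498\right) = -4482$)
$T = -175686$ ($T = \left(299 - 4482\right) \left(-310 + 352\right) = \left(-4183\right) 42 = -175686$)
$T^{2} = \left(-175686\right)^{2} = 30865570596$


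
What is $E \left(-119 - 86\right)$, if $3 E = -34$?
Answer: $\frac{6970}{3} \approx 2323.3$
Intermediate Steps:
$E = - \frac{34}{3}$ ($E = \frac{1}{3} \left(-34\right) = - \frac{34}{3} \approx -11.333$)
$E \left(-119 - 86\right) = - \frac{34 \left(-119 - 86\right)}{3} = \left(- \frac{34}{3}\right) \left(-205\right) = \frac{6970}{3}$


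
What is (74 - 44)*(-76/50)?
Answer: -228/5 ≈ -45.600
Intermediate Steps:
(74 - 44)*(-76/50) = 30*(-76*1/50) = 30*(-38/25) = -228/5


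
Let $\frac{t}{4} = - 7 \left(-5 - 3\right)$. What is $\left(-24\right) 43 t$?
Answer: $-231168$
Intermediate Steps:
$t = 224$ ($t = 4 \left(- 7 \left(-5 - 3\right)\right) = 4 \left(\left(-7\right) \left(-8\right)\right) = 4 \cdot 56 = 224$)
$\left(-24\right) 43 t = \left(-24\right) 43 \cdot 224 = \left(-1032\right) 224 = -231168$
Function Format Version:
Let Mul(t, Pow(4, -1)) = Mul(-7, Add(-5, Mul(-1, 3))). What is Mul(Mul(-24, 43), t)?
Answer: -231168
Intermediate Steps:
t = 224 (t = Mul(4, Mul(-7, Add(-5, Mul(-1, 3)))) = Mul(4, Mul(-7, Add(-5, -3))) = Mul(4, Mul(-7, -8)) = Mul(4, 56) = 224)
Mul(Mul(-24, 43), t) = Mul(Mul(-24, 43), 224) = Mul(-1032, 224) = -231168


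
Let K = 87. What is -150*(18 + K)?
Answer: -15750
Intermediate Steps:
-150*(18 + K) = -150*(18 + 87) = -150*105 = -15750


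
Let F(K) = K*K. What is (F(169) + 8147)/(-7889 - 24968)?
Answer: -36708/32857 ≈ -1.1172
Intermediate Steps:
F(K) = K²
(F(169) + 8147)/(-7889 - 24968) = (169² + 8147)/(-7889 - 24968) = (28561 + 8147)/(-32857) = 36708*(-1/32857) = -36708/32857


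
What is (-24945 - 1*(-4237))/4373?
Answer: -20708/4373 ≈ -4.7354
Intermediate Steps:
(-24945 - 1*(-4237))/4373 = (-24945 + 4237)*(1/4373) = -20708*1/4373 = -20708/4373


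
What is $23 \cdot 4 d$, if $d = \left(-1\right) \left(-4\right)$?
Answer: $368$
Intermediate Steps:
$d = 4$
$23 \cdot 4 d = 23 \cdot 4 \cdot 4 = 92 \cdot 4 = 368$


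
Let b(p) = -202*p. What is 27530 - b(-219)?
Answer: -16708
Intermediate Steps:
27530 - b(-219) = 27530 - (-202)*(-219) = 27530 - 1*44238 = 27530 - 44238 = -16708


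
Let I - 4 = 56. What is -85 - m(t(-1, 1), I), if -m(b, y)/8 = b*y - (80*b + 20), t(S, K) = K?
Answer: -405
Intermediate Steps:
I = 60 (I = 4 + 56 = 60)
m(b, y) = 160 + 640*b - 8*b*y (m(b, y) = -8*(b*y - (80*b + 20)) = -8*(b*y - (20 + 80*b)) = -8*(b*y + (-20 - 80*b)) = -8*(-20 - 80*b + b*y) = 160 + 640*b - 8*b*y)
-85 - m(t(-1, 1), I) = -85 - (160 + 640*1 - 8*1*60) = -85 - (160 + 640 - 480) = -85 - 1*320 = -85 - 320 = -405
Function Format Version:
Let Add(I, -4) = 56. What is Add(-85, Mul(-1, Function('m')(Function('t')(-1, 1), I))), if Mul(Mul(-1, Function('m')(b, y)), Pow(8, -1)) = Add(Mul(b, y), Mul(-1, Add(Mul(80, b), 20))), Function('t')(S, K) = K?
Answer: -405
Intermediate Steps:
I = 60 (I = Add(4, 56) = 60)
Function('m')(b, y) = Add(160, Mul(640, b), Mul(-8, b, y)) (Function('m')(b, y) = Mul(-8, Add(Mul(b, y), Mul(-1, Add(Mul(80, b), 20)))) = Mul(-8, Add(Mul(b, y), Mul(-1, Add(20, Mul(80, b))))) = Mul(-8, Add(Mul(b, y), Add(-20, Mul(-80, b)))) = Mul(-8, Add(-20, Mul(-80, b), Mul(b, y))) = Add(160, Mul(640, b), Mul(-8, b, y)))
Add(-85, Mul(-1, Function('m')(Function('t')(-1, 1), I))) = Add(-85, Mul(-1, Add(160, Mul(640, 1), Mul(-8, 1, 60)))) = Add(-85, Mul(-1, Add(160, 640, -480))) = Add(-85, Mul(-1, 320)) = Add(-85, -320) = -405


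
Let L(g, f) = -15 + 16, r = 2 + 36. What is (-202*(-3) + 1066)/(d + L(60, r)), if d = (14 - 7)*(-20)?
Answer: -1672/139 ≈ -12.029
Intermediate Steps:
r = 38
d = -140 (d = 7*(-20) = -140)
L(g, f) = 1
(-202*(-3) + 1066)/(d + L(60, r)) = (-202*(-3) + 1066)/(-140 + 1) = (606 + 1066)/(-139) = 1672*(-1/139) = -1672/139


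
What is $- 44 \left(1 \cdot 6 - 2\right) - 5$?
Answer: $-181$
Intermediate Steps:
$- 44 \left(1 \cdot 6 - 2\right) - 5 = - 44 \left(6 - 2\right) - 5 = \left(-44\right) 4 - 5 = -176 - 5 = -181$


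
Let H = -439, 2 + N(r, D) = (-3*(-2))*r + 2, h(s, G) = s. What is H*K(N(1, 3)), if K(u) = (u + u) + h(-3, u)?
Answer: -3951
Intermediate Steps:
N(r, D) = 6*r (N(r, D) = -2 + ((-3*(-2))*r + 2) = -2 + (6*r + 2) = -2 + (2 + 6*r) = 6*r)
K(u) = -3 + 2*u (K(u) = (u + u) - 3 = 2*u - 3 = -3 + 2*u)
H*K(N(1, 3)) = -439*(-3 + 2*(6*1)) = -439*(-3 + 2*6) = -439*(-3 + 12) = -439*9 = -3951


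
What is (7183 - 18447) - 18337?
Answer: -29601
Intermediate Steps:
(7183 - 18447) - 18337 = -11264 - 18337 = -29601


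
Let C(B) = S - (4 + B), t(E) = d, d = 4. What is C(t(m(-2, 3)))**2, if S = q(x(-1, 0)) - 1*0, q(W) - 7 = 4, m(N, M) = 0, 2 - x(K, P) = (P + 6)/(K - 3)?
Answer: 9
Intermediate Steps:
x(K, P) = 2 - (6 + P)/(-3 + K) (x(K, P) = 2 - (P + 6)/(K - 3) = 2 - (6 + P)/(-3 + K))
q(W) = 11 (q(W) = 7 + 4 = 11)
t(E) = 4
S = 11 (S = 11 - 1*0 = 11 + 0 = 11)
C(B) = 7 - B (C(B) = 11 - (4 + B) = 11 + (-4 - B) = 7 - B)
C(t(m(-2, 3)))**2 = (7 - 1*4)**2 = (7 - 4)**2 = 3**2 = 9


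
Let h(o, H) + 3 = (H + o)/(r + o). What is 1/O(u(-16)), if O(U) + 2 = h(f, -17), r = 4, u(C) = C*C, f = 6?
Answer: -10/61 ≈ -0.16393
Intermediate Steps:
u(C) = C²
h(o, H) = -3 + (H + o)/(4 + o)
O(U) = -61/10 (O(U) = -2 + (-12 - 17 - 2*6)/(4 + 6) = -2 + (-12 - 17 - 12)/10 = -2 + (⅒)*(-41) = -2 - 41/10 = -61/10)
1/O(u(-16)) = 1/(-61/10) = -10/61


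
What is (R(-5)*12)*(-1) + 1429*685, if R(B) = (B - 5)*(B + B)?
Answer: 977665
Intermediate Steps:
R(B) = 2*B*(-5 + B) (R(B) = (-5 + B)*(2*B) = 2*B*(-5 + B))
(R(-5)*12)*(-1) + 1429*685 = ((2*(-5)*(-5 - 5))*12)*(-1) + 1429*685 = ((2*(-5)*(-10))*12)*(-1) + 978865 = (100*12)*(-1) + 978865 = 1200*(-1) + 978865 = -1200 + 978865 = 977665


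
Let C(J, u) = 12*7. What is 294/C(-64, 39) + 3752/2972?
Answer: 7077/1486 ≈ 4.7625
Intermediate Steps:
C(J, u) = 84
294/C(-64, 39) + 3752/2972 = 294/84 + 3752/2972 = 294*(1/84) + 3752*(1/2972) = 7/2 + 938/743 = 7077/1486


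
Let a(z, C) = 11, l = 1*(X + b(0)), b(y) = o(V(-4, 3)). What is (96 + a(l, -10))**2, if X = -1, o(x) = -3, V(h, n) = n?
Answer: 11449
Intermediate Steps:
b(y) = -3
l = -4 (l = 1*(-1 - 3) = 1*(-4) = -4)
(96 + a(l, -10))**2 = (96 + 11)**2 = 107**2 = 11449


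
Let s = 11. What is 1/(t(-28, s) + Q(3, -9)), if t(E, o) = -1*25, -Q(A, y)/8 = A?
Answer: -1/49 ≈ -0.020408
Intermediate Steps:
Q(A, y) = -8*A
t(E, o) = -25
1/(t(-28, s) + Q(3, -9)) = 1/(-25 - 8*3) = 1/(-25 - 24) = 1/(-49) = -1/49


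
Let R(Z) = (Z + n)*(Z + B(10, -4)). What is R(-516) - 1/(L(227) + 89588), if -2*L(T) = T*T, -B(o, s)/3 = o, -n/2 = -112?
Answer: 20351016502/127647 ≈ 1.5943e+5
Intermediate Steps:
n = 224 (n = -2*(-112) = 224)
B(o, s) = -3*o
L(T) = -T²/2 (L(T) = -T*T/2 = -T²/2)
R(Z) = (-30 + Z)*(224 + Z) (R(Z) = (Z + 224)*(Z - 3*10) = (224 + Z)*(Z - 30) = (224 + Z)*(-30 + Z) = (-30 + Z)*(224 + Z))
R(-516) - 1/(L(227) + 89588) = (-6720 + (-516)² + 194*(-516)) - 1/(-½*227² + 89588) = (-6720 + 266256 - 100104) - 1/(-½*51529 + 89588) = 159432 - 1/(-51529/2 + 89588) = 159432 - 1/127647/2 = 159432 - 1*2/127647 = 159432 - 2/127647 = 20351016502/127647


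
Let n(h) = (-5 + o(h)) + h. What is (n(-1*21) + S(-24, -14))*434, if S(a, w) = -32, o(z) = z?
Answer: -34286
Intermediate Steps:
n(h) = -5 + 2*h (n(h) = (-5 + h) + h = -5 + 2*h)
(n(-1*21) + S(-24, -14))*434 = ((-5 + 2*(-1*21)) - 32)*434 = ((-5 + 2*(-21)) - 32)*434 = ((-5 - 42) - 32)*434 = (-47 - 32)*434 = -79*434 = -34286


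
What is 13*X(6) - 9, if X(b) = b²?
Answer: 459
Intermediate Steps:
13*X(6) - 9 = 13*6² - 9 = 13*36 - 9 = 468 - 9 = 459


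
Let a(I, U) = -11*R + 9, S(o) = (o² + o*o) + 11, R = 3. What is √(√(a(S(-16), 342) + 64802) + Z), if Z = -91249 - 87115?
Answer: √(-178364 + 7*√1322) ≈ 422.03*I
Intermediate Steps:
S(o) = 11 + 2*o² (S(o) = (o² + o²) + 11 = 2*o² + 11 = 11 + 2*o²)
Z = -178364
a(I, U) = -24 (a(I, U) = -11*3 + 9 = -33 + 9 = -24)
√(√(a(S(-16), 342) + 64802) + Z) = √(√(-24 + 64802) - 178364) = √(√64778 - 178364) = √(7*√1322 - 178364) = √(-178364 + 7*√1322)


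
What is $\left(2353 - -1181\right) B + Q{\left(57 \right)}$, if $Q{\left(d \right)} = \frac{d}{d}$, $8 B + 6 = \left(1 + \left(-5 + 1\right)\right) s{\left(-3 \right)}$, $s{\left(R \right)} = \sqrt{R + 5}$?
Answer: $- \frac{5299}{2} - \frac{5301 \sqrt{2}}{4} \approx -4523.7$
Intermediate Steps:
$s{\left(R \right)} = \sqrt{5 + R}$
$B = - \frac{3}{4} - \frac{3 \sqrt{2}}{8}$ ($B = - \frac{3}{4} + \frac{\left(1 + \left(-5 + 1\right)\right) \sqrt{5 - 3}}{8} = - \frac{3}{4} + \frac{\left(1 - 4\right) \sqrt{2}}{8} = - \frac{3}{4} + \frac{\left(-3\right) \sqrt{2}}{8} = - \frac{3}{4} - \frac{3 \sqrt{2}}{8} \approx -1.2803$)
$Q{\left(d \right)} = 1$
$\left(2353 - -1181\right) B + Q{\left(57 \right)} = \left(2353 - -1181\right) \left(- \frac{3}{4} - \frac{3 \sqrt{2}}{8}\right) + 1 = \left(2353 + 1181\right) \left(- \frac{3}{4} - \frac{3 \sqrt{2}}{8}\right) + 1 = 3534 \left(- \frac{3}{4} - \frac{3 \sqrt{2}}{8}\right) + 1 = \left(- \frac{5301}{2} - \frac{5301 \sqrt{2}}{4}\right) + 1 = - \frac{5299}{2} - \frac{5301 \sqrt{2}}{4}$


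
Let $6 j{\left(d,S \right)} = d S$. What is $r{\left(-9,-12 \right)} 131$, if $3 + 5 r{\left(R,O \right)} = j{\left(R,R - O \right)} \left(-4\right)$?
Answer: $393$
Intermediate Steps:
$j{\left(d,S \right)} = \frac{S d}{6}$ ($j{\left(d,S \right)} = \frac{d S}{6} = \frac{S d}{6}$)
$r{\left(R,O \right)} = - \frac{3}{5} - \frac{2 R \left(R - O\right)}{15}$ ($r{\left(R,O \right)} = - \frac{3}{5} + \frac{\frac{\left(R - O\right) R}{6} \left(-4\right)}{5} = - \frac{3}{5} + \frac{\frac{R \left(R - O\right)}{6} \left(-4\right)}{5} = - \frac{3}{5} + \frac{\left(- \frac{2}{3}\right) R \left(R - O\right)}{5} = - \frac{3}{5} - \frac{2 R \left(R - O\right)}{15}$)
$r{\left(-9,-12 \right)} 131 = \left(- \frac{3}{5} + \frac{2}{15} \left(-9\right) \left(-12 - -9\right)\right) 131 = \left(- \frac{3}{5} + \frac{2}{15} \left(-9\right) \left(-12 + 9\right)\right) 131 = \left(- \frac{3}{5} + \frac{2}{15} \left(-9\right) \left(-3\right)\right) 131 = \left(- \frac{3}{5} + \frac{18}{5}\right) 131 = 3 \cdot 131 = 393$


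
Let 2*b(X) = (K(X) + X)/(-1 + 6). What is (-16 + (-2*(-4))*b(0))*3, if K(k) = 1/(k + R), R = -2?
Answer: -246/5 ≈ -49.200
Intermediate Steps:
K(k) = 1/(-2 + k) (K(k) = 1/(k - 2) = 1/(-2 + k))
b(X) = X/10 + 1/(10*(-2 + X)) (b(X) = ((1/(-2 + X) + X)/(-1 + 6))/2 = ((X + 1/(-2 + X))/5)/2 = ((X + 1/(-2 + X))*(⅕))/2 = (X/5 + 1/(5*(-2 + X)))/2 = X/10 + 1/(10*(-2 + X)))
(-16 + (-2*(-4))*b(0))*3 = (-16 + (-2*(-4))*((1 + 0*(-2 + 0))/(10*(-2 + 0))))*3 = (-16 + 8*((⅒)*(1 + 0*(-2))/(-2)))*3 = (-16 + 8*((⅒)*(-½)*(1 + 0)))*3 = (-16 + 8*((⅒)*(-½)*1))*3 = (-16 + 8*(-1/20))*3 = (-16 - ⅖)*3 = -82/5*3 = -246/5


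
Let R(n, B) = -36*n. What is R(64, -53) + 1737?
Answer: -567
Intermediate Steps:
R(64, -53) + 1737 = -36*64 + 1737 = -2304 + 1737 = -567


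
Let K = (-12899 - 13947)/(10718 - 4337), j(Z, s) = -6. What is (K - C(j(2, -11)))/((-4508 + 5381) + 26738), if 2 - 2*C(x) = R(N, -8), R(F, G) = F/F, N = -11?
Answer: -60073/352371582 ≈ -0.00017048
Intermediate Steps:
R(F, G) = 1
K = -26846/6381 ≈ -4.2072
C(x) = ½ (C(x) = 1 - ½*1 = 1 - ½ = ½)
(K - C(j(2, -11)))/((-4508 + 5381) + 26738) = (-26846/6381 - 1*½)/((-4508 + 5381) + 26738) = (-26846/6381 - ½)/(873 + 26738) = -60073/12762/27611 = -60073/12762*1/27611 = -60073/352371582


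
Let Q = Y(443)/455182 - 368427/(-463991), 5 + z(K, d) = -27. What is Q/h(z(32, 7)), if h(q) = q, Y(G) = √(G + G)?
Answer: -368427/14847712 - √886/14565824 ≈ -0.024816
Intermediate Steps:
z(K, d) = -32 (z(K, d) = -5 - 27 = -32)
Y(G) = √2*√G (Y(G) = √(2*G) = √2*√G)
Q = 368427/463991 + √886/455182 (Q = (√2*√443)/455182 - 368427/(-463991) = √886*(1/455182) - 368427*(-1/463991) = √886/455182 + 368427/463991 = 368427/463991 + √886/455182 ≈ 0.79410)
Q/h(z(32, 7)) = (368427/463991 + √886/455182)/(-32) = (368427/463991 + √886/455182)*(-1/32) = -368427/14847712 - √886/14565824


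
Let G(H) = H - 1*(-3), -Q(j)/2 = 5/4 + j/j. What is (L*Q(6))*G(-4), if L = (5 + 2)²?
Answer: 441/2 ≈ 220.50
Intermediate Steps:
Q(j) = -9/2 (Q(j) = -2*(5/4 + j/j) = -2*(5*(¼) + 1) = -2*(5/4 + 1) = -2*9/4 = -9/2)
G(H) = 3 + H (G(H) = H + 3 = 3 + H)
L = 49 (L = 7² = 49)
(L*Q(6))*G(-4) = (49*(-9/2))*(3 - 4) = -441/2*(-1) = 441/2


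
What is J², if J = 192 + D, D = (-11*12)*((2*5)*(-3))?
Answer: 17239104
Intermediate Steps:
D = 3960 (D = -1320*(-3) = -132*(-30) = 3960)
J = 4152 (J = 192 + 3960 = 4152)
J² = 4152² = 17239104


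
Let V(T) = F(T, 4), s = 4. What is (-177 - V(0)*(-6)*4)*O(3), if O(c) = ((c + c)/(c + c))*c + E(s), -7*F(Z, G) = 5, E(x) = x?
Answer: -1359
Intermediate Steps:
F(Z, G) = -5/7 (F(Z, G) = -⅐*5 = -5/7)
V(T) = -5/7
O(c) = 4 + c (O(c) = ((c + c)/(c + c))*c + 4 = ((2*c)/((2*c)))*c + 4 = ((2*c)*(1/(2*c)))*c + 4 = 1*c + 4 = c + 4 = 4 + c)
(-177 - V(0)*(-6)*4)*O(3) = (-177 - (-5/7*(-6))*4)*(4 + 3) = (-177 - 30*4/7)*7 = (-177 - 1*120/7)*7 = (-177 - 120/7)*7 = -1359/7*7 = -1359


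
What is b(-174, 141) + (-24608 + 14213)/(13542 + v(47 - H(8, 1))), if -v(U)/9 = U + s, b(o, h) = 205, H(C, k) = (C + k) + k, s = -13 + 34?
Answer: 25321/124 ≈ 204.20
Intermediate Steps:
s = 21
H(C, k) = C + 2*k
v(U) = -189 - 9*U (v(U) = -9*(U + 21) = -9*(21 + U) = -189 - 9*U)
b(-174, 141) + (-24608 + 14213)/(13542 + v(47 - H(8, 1))) = 205 + (-24608 + 14213)/(13542 + (-189 - 9*(47 - (8 + 2*1)))) = 205 - 10395/(13542 + (-189 - 9*(47 - (8 + 2)))) = 205 - 10395/(13542 + (-189 - 9*(47 - 1*10))) = 205 - 10395/(13542 + (-189 - 9*(47 - 10))) = 205 - 10395/(13542 + (-189 - 9*37)) = 205 - 10395/(13542 + (-189 - 333)) = 205 - 10395/(13542 - 522) = 205 - 10395/13020 = 205 - 10395*1/13020 = 205 - 99/124 = 25321/124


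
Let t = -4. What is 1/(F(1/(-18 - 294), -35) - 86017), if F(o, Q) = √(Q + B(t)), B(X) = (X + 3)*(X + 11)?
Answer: -86017/7398924331 - I*√42/7398924331 ≈ -1.1626e-5 - 8.759e-10*I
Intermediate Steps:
B(X) = (3 + X)*(11 + X)
F(o, Q) = √(-7 + Q) (F(o, Q) = √(Q + (33 + (-4)² + 14*(-4))) = √(Q + (33 + 16 - 56)) = √(Q - 7) = √(-7 + Q))
1/(F(1/(-18 - 294), -35) - 86017) = 1/(√(-7 - 35) - 86017) = 1/(√(-42) - 86017) = 1/(I*√42 - 86017) = 1/(-86017 + I*√42)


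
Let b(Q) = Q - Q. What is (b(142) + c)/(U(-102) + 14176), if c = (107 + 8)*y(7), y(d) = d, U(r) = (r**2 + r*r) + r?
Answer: 805/34882 ≈ 0.023078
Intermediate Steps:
U(r) = r + 2*r**2 (U(r) = (r**2 + r**2) + r = 2*r**2 + r = r + 2*r**2)
b(Q) = 0
c = 805 (c = (107 + 8)*7 = 115*7 = 805)
(b(142) + c)/(U(-102) + 14176) = (0 + 805)/(-102*(1 + 2*(-102)) + 14176) = 805/(-102*(1 - 204) + 14176) = 805/(-102*(-203) + 14176) = 805/(20706 + 14176) = 805/34882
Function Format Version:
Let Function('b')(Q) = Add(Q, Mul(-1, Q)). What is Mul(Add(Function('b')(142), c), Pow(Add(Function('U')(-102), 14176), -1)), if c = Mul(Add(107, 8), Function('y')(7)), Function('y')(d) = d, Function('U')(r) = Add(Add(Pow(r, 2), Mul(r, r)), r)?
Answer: Rational(805, 34882) ≈ 0.023078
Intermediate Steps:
Function('U')(r) = Add(r, Mul(2, Pow(r, 2))) (Function('U')(r) = Add(Add(Pow(r, 2), Pow(r, 2)), r) = Add(Mul(2, Pow(r, 2)), r) = Add(r, Mul(2, Pow(r, 2))))
Function('b')(Q) = 0
c = 805 (c = Mul(Add(107, 8), 7) = Mul(115, 7) = 805)
Mul(Add(Function('b')(142), c), Pow(Add(Function('U')(-102), 14176), -1)) = Mul(Add(0, 805), Pow(Add(Mul(-102, Add(1, Mul(2, -102))), 14176), -1)) = Mul(805, Pow(Add(Mul(-102, Add(1, -204)), 14176), -1)) = Mul(805, Pow(Add(Mul(-102, -203), 14176), -1)) = Mul(805, Pow(Add(20706, 14176), -1)) = Mul(805, Pow(34882, -1)) = Mul(805, Rational(1, 34882)) = Rational(805, 34882)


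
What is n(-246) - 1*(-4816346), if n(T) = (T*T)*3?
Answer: 4997894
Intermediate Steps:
n(T) = 3*T**2 (n(T) = T**2*3 = 3*T**2)
n(-246) - 1*(-4816346) = 3*(-246)**2 - 1*(-4816346) = 3*60516 + 4816346 = 181548 + 4816346 = 4997894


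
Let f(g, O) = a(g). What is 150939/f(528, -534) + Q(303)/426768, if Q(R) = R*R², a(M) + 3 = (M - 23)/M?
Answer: -11327199333741/153494224 ≈ -73796.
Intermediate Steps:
a(M) = -3 + (-23 + M)/M (a(M) = -3 + (M - 23)/M = -3 + (-23 + M)/M)
f(g, O) = -2 - 23/g
Q(R) = R³
150939/f(528, -534) + Q(303)/426768 = 150939/(-2 - 23/528) + 303³/426768 = 150939/(-2 - 23*1/528) + 27818127*(1/426768) = 150939/(-2 - 23/528) + 9272709/142256 = 150939/(-1079/528) + 9272709/142256 = 150939*(-528/1079) + 9272709/142256 = -79695792/1079 + 9272709/142256 = -11327199333741/153494224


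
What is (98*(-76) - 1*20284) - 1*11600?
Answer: -39332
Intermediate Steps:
(98*(-76) - 1*20284) - 1*11600 = (-7448 - 20284) - 11600 = -27732 - 11600 = -39332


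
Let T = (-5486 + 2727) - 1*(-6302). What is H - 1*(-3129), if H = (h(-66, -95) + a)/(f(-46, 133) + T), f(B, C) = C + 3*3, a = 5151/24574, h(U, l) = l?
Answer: 283344860131/90555190 ≈ 3129.0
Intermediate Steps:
a = 5151/24574 (a = 5151*(1/24574) = 5151/24574 ≈ 0.20961)
f(B, C) = 9 + C (f(B, C) = C + 9 = 9 + C)
T = 3543 (T = -2759 + 6302 = 3543)
H = -2329379/90555190 (H = (-95 + 5151/24574)/((9 + 133) + 3543) = -2329379/(24574*(142 + 3543)) = -2329379/24574/3685 = -2329379/24574*1/3685 = -2329379/90555190 ≈ -0.025723)
H - 1*(-3129) = -2329379/90555190 - 1*(-3129) = -2329379/90555190 + 3129 = 283344860131/90555190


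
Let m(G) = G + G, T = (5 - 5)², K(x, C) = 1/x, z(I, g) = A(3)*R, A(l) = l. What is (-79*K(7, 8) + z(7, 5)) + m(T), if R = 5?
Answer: 26/7 ≈ 3.7143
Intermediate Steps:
z(I, g) = 15 (z(I, g) = 3*5 = 15)
T = 0 (T = 0² = 0)
m(G) = 2*G
(-79*K(7, 8) + z(7, 5)) + m(T) = (-79/7 + 15) + 2*0 = (-79*⅐ + 15) + 0 = (-79/7 + 15) + 0 = 26/7 + 0 = 26/7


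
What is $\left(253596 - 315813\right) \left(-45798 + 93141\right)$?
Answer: $-2945539431$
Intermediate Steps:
$\left(253596 - 315813\right) \left(-45798 + 93141\right) = \left(-62217\right) 47343 = -2945539431$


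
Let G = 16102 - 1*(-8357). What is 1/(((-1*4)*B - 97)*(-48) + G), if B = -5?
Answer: 1/28155 ≈ 3.5518e-5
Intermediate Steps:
G = 24459 (G = 16102 + 8357 = 24459)
1/(((-1*4)*B - 97)*(-48) + G) = 1/((-1*4*(-5) - 97)*(-48) + 24459) = 1/((-4*(-5) - 97)*(-48) + 24459) = 1/((20 - 97)*(-48) + 24459) = 1/(-77*(-48) + 24459) = 1/(3696 + 24459) = 1/28155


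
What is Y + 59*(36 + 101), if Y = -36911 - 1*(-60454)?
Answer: 31626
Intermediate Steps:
Y = 23543 (Y = -36911 + 60454 = 23543)
Y + 59*(36 + 101) = 23543 + 59*(36 + 101) = 23543 + 59*137 = 23543 + 8083 = 31626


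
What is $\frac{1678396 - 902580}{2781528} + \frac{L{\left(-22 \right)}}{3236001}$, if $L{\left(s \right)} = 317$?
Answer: $\frac{34880876336}{125014269299} \approx 0.27902$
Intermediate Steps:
$\frac{1678396 - 902580}{2781528} + \frac{L{\left(-22 \right)}}{3236001} = \frac{1678396 - 902580}{2781528} + \frac{317}{3236001} = \left(1678396 - 902580\right) \frac{1}{2781528} + 317 \cdot \frac{1}{3236001} = 775816 \cdot \frac{1}{2781528} + \frac{317}{3236001} = \frac{96977}{347691} + \frac{317}{3236001} = \frac{34880876336}{125014269299}$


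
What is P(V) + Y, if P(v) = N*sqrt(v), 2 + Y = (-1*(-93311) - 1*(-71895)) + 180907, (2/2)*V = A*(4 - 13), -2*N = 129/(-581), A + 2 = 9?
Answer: 346111 + 387*I*sqrt(7)/1162 ≈ 3.4611e+5 + 0.88116*I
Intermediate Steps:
A = 7 (A = -2 + 9 = 7)
N = 129/1162 (N = -129/(2*(-581)) = -129*(-1)/(2*581) = -1/2*(-129/581) = 129/1162 ≈ 0.11102)
V = -63 (V = 7*(4 - 13) = 7*(-9) = -63)
Y = 346111 (Y = -2 + ((-1*(-93311) - 1*(-71895)) + 180907) = -2 + ((93311 + 71895) + 180907) = -2 + (165206 + 180907) = -2 + 346113 = 346111)
P(v) = 129*sqrt(v)/1162
P(V) + Y = 129*sqrt(-63)/1162 + 346111 = 129*(3*I*sqrt(7))/1162 + 346111 = 387*I*sqrt(7)/1162 + 346111 = 346111 + 387*I*sqrt(7)/1162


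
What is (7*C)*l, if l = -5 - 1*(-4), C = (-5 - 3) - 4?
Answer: 84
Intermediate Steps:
C = -12 (C = -8 - 4 = -12)
l = -1 (l = -5 + 4 = -1)
(7*C)*l = (7*(-12))*(-1) = -84*(-1) = 84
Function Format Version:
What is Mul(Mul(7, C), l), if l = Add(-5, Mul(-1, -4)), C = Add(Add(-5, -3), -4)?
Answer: 84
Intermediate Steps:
C = -12 (C = Add(-8, -4) = -12)
l = -1 (l = Add(-5, 4) = -1)
Mul(Mul(7, C), l) = Mul(Mul(7, -12), -1) = Mul(-84, -1) = 84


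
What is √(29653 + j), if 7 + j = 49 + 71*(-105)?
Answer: 4*√1390 ≈ 149.13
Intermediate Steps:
j = -7413 (j = -7 + (49 + 71*(-105)) = -7 + (49 - 7455) = -7 - 7406 = -7413)
√(29653 + j) = √(29653 - 7413) = √22240 = 4*√1390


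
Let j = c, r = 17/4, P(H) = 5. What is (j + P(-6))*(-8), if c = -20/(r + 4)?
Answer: -680/33 ≈ -20.606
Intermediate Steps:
r = 17/4 (r = 17*(¼) = 17/4 ≈ 4.2500)
c = -80/33 (c = -20/(17/4 + 4) = -20/33/4 = -20*4/33 = -80/33 ≈ -2.4242)
j = -80/33 ≈ -2.4242
(j + P(-6))*(-8) = (-80/33 + 5)*(-8) = (85/33)*(-8) = -680/33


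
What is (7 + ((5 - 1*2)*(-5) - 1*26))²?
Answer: 1156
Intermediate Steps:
(7 + ((5 - 1*2)*(-5) - 1*26))² = (7 + ((5 - 2)*(-5) - 26))² = (7 + (3*(-5) - 26))² = (7 + (-15 - 26))² = (7 - 41)² = (-34)² = 1156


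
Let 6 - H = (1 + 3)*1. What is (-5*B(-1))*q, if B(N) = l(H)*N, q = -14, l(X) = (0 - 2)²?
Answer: -280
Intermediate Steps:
H = 2 (H = 6 - (1 + 3) = 6 - 4 = 2)
l(X) = 4 (l(X) = (-2)² = 4)
B(N) = 4*N
(-5*B(-1))*q = -20*(-1)*(-14) = -5*(-4)*(-14) = 20*(-14) = -280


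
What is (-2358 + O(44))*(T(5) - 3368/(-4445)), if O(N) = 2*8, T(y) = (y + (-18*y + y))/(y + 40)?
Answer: 95572336/40005 ≈ 2389.0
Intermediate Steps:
T(y) = -16*y/(40 + y) (T(y) = (y - 17*y)/(40 + y) = (-16*y)/(40 + y) = -16*y/(40 + y))
O(N) = 16
(-2358 + O(44))*(T(5) - 3368/(-4445)) = (-2358 + 16)*(-16*5/(40 + 5) - 3368/(-4445)) = -2342*(-16*5/45 - 3368*(-1/4445)) = -2342*(-16*5*1/45 + 3368/4445) = -2342*(-16/9 + 3368/4445) = -2342*(-40808/40005) = 95572336/40005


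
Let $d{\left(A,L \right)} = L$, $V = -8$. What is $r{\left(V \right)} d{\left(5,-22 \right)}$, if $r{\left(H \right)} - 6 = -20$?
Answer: $308$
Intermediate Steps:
$r{\left(H \right)} = -14$ ($r{\left(H \right)} = 6 - 20 = -14$)
$r{\left(V \right)} d{\left(5,-22 \right)} = \left(-14\right) \left(-22\right) = 308$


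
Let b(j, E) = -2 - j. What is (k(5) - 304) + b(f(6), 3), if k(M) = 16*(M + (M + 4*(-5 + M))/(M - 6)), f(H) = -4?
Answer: -302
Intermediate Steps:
k(M) = 16*M + 16*(-20 + 5*M)/(-6 + M) (k(M) = 16*(M + (M + (-20 + 4*M))/(-6 + M)) = 16*(M + (-20 + 5*M)/(-6 + M)) = 16*M + 16*(-20 + 5*M)/(-6 + M))
(k(5) - 304) + b(f(6), 3) = (16*(-20 + 5² - 1*5)/(-6 + 5) - 304) + (-2 - 1*(-4)) = (16*(-20 + 25 - 5)/(-1) - 304) + (-2 + 4) = (16*(-1)*0 - 304) + 2 = (0 - 304) + 2 = -304 + 2 = -302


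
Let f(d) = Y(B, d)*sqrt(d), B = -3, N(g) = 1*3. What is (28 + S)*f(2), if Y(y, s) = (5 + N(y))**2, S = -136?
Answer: -6912*sqrt(2) ≈ -9775.0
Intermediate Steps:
N(g) = 3
Y(y, s) = 64 (Y(y, s) = (5 + 3)**2 = 8**2 = 64)
f(d) = 64*sqrt(d)
(28 + S)*f(2) = (28 - 136)*(64*sqrt(2)) = -6912*sqrt(2)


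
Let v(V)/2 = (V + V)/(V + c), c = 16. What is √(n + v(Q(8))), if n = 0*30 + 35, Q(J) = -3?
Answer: √5759/13 ≈ 5.8375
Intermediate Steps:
n = 35 (n = 0 + 35 = 35)
v(V) = 4*V/(16 + V) (v(V) = 2*((V + V)/(V + 16)) = 2*((2*V)/(16 + V)) = 2*(2*V/(16 + V)) = 4*V/(16 + V))
√(n + v(Q(8))) = √(35 + 4*(-3)/(16 - 3)) = √(35 + 4*(-3)/13) = √(35 + 4*(-3)*(1/13)) = √(35 - 12/13) = √(443/13) = √5759/13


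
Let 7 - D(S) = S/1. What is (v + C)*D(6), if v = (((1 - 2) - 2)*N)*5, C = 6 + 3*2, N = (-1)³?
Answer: 27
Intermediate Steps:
N = -1
D(S) = 7 - S (D(S) = 7 - S/1 = 7 - S)
C = 12 (C = 6 + 6 = 12)
v = 15 (v = (((1 - 2) - 2)*(-1))*5 = ((-1 - 2)*(-1))*5 = -3*(-1)*5 = 3*5 = 15)
(v + C)*D(6) = (15 + 12)*(7 - 1*6) = 27*(7 - 6) = 27*1 = 27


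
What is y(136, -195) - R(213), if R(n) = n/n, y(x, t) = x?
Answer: 135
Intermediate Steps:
R(n) = 1
y(136, -195) - R(213) = 136 - 1*1 = 136 - 1 = 135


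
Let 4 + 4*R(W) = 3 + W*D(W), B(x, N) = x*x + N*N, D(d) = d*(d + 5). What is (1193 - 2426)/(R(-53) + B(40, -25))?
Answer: 4932/125933 ≈ 0.039164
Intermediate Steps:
D(d) = d*(5 + d)
B(x, N) = N² + x² (B(x, N) = x² + N² = N² + x²)
R(W) = -¼ + W²*(5 + W)/4 (R(W) = -1 + (3 + W*(W*(5 + W)))/4 = -1 + (3 + W²*(5 + W))/4 = -1 + (¾ + W²*(5 + W)/4) = -¼ + W²*(5 + W)/4)
(1193 - 2426)/(R(-53) + B(40, -25)) = (1193 - 2426)/((-¼ + (¼)*(-53)²*(5 - 53)) + ((-25)² + 40²)) = -1233/((-¼ + (¼)*2809*(-48)) + (625 + 1600)) = -1233/((-¼ - 33708) + 2225) = -1233/(-134833/4 + 2225) = -1233/(-125933/4) = -1233*(-4/125933) = 4932/125933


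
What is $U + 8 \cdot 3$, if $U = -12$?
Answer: $12$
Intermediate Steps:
$U + 8 \cdot 3 = -12 + 8 \cdot 3 = -12 + 24 = 12$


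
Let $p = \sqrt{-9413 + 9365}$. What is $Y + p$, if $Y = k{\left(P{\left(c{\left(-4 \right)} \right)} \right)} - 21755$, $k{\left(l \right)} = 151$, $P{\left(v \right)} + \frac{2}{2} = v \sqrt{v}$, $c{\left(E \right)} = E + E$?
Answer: $-21604 + 4 i \sqrt{3} \approx -21604.0 + 6.9282 i$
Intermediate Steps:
$c{\left(E \right)} = 2 E$
$p = 4 i \sqrt{3}$ ($p = \sqrt{-48} = 4 i \sqrt{3} \approx 6.9282 i$)
$P{\left(v \right)} = -1 + v^{\frac{3}{2}}$ ($P{\left(v \right)} = -1 + v \sqrt{v} = -1 + v^{\frac{3}{2}}$)
$Y = -21604$ ($Y = 151 - 21755 = -21604$)
$Y + p = -21604 + 4 i \sqrt{3}$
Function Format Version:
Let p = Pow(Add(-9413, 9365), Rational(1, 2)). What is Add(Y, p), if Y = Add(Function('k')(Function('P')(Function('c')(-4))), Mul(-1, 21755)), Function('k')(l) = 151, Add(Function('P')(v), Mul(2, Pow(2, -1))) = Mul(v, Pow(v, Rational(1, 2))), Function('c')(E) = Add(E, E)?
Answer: Add(-21604, Mul(4, I, Pow(3, Rational(1, 2)))) ≈ Add(-21604., Mul(6.9282, I))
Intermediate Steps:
Function('c')(E) = Mul(2, E)
p = Mul(4, I, Pow(3, Rational(1, 2))) (p = Pow(-48, Rational(1, 2)) = Mul(4, I, Pow(3, Rational(1, 2))) ≈ Mul(6.9282, I))
Function('P')(v) = Add(-1, Pow(v, Rational(3, 2))) (Function('P')(v) = Add(-1, Mul(v, Pow(v, Rational(1, 2)))) = Add(-1, Pow(v, Rational(3, 2))))
Y = -21604 (Y = Add(151, Mul(-1, 21755)) = Add(151, -21755) = -21604)
Add(Y, p) = Add(-21604, Mul(4, I, Pow(3, Rational(1, 2))))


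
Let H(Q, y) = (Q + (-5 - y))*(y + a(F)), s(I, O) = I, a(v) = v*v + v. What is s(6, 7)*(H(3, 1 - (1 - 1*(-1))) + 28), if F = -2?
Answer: 162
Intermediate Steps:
a(v) = v + v² (a(v) = v² + v = v + v²)
H(Q, y) = (2 + y)*(-5 + Q - y) (H(Q, y) = (Q + (-5 - y))*(y - 2*(1 - 2)) = (-5 + Q - y)*(y - 2*(-1)) = (-5 + Q - y)*(y + 2) = (-5 + Q - y)*(2 + y) = (2 + y)*(-5 + Q - y))
s(6, 7)*(H(3, 1 - (1 - 1*(-1))) + 28) = 6*((-10 - (1 - (1 - 1*(-1)))² - 7*(1 - (1 - 1*(-1))) + 2*3 + 3*(1 - (1 - 1*(-1)))) + 28) = 6*((-10 - (1 - (1 + 1))² - 7*(1 - (1 + 1)) + 6 + 3*(1 - (1 + 1))) + 28) = 6*((-10 - (1 - 1*2)² - 7*(1 - 1*2) + 6 + 3*(1 - 1*2)) + 28) = 6*((-10 - (1 - 2)² - 7*(1 - 2) + 6 + 3*(1 - 2)) + 28) = 6*((-10 - 1*(-1)² - 7*(-1) + 6 + 3*(-1)) + 28) = 6*((-10 - 1*1 + 7 + 6 - 3) + 28) = 6*((-10 - 1 + 7 + 6 - 3) + 28) = 6*(-1 + 28) = 6*27 = 162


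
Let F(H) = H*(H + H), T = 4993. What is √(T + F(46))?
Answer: 15*√41 ≈ 96.047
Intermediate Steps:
F(H) = 2*H² (F(H) = H*(2*H) = 2*H²)
√(T + F(46)) = √(4993 + 2*46²) = √(4993 + 2*2116) = √(4993 + 4232) = √9225 = 15*√41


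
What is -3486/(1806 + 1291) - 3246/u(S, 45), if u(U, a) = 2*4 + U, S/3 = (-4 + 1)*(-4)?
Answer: -5103123/68134 ≈ -74.898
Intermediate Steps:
S = 36 (S = 3*((-4 + 1)*(-4)) = 3*(-3*(-4)) = 3*12 = 36)
u(U, a) = 8 + U
-3486/(1806 + 1291) - 3246/u(S, 45) = -3486/(1806 + 1291) - 3246/(8 + 36) = -3486/3097 - 3246/44 = -3486*1/3097 - 3246*1/44 = -3486/3097 - 1623/22 = -5103123/68134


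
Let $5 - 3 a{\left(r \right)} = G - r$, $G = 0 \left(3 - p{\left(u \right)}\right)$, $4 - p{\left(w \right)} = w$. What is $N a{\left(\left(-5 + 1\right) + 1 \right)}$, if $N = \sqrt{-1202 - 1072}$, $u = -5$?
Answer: $\frac{2 i \sqrt{2274}}{3} \approx 31.791 i$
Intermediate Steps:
$p{\left(w \right)} = 4 - w$
$N = i \sqrt{2274}$ ($N = \sqrt{-2274} = i \sqrt{2274} \approx 47.686 i$)
$G = 0$ ($G = 0 \left(3 - \left(4 - -5\right)\right) = 0 \left(3 - \left(4 + 5\right)\right) = 0 \left(3 - 9\right) = 0 \left(-6\right) = 0$)
$a{\left(r \right)} = \frac{5}{3} + \frac{r}{3}$ ($a{\left(r \right)} = \frac{5}{3} - \frac{0 - r}{3} = \frac{5}{3} - \frac{\left(-1\right) r}{3} = \frac{5}{3} + \frac{r}{3}$)
$N a{\left(\left(-5 + 1\right) + 1 \right)} = i \sqrt{2274} \left(\frac{5}{3} + \frac{\left(-5 + 1\right) + 1}{3}\right) = i \sqrt{2274} \left(\frac{5}{3} + \frac{-4 + 1}{3}\right) = i \sqrt{2274} \left(\frac{5}{3} + \frac{1}{3} \left(-3\right)\right) = i \sqrt{2274} \left(\frac{5}{3} - 1\right) = i \sqrt{2274} \cdot \frac{2}{3} = \frac{2 i \sqrt{2274}}{3}$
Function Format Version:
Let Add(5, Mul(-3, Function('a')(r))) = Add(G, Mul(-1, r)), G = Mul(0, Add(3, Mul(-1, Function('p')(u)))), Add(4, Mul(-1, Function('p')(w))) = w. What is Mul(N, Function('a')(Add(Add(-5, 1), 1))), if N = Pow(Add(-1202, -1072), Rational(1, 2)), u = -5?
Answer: Mul(Rational(2, 3), I, Pow(2274, Rational(1, 2))) ≈ Mul(31.791, I)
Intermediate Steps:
Function('p')(w) = Add(4, Mul(-1, w))
N = Mul(I, Pow(2274, Rational(1, 2))) (N = Pow(-2274, Rational(1, 2)) = Mul(I, Pow(2274, Rational(1, 2))) ≈ Mul(47.686, I))
G = 0 (G = Mul(0, Add(3, Mul(-1, Add(4, Mul(-1, -5))))) = Mul(0, Add(3, Mul(-1, Add(4, 5)))) = Mul(0, Add(3, Mul(-1, 9))) = Mul(0, Add(3, -9)) = Mul(0, -6) = 0)
Function('a')(r) = Add(Rational(5, 3), Mul(Rational(1, 3), r)) (Function('a')(r) = Add(Rational(5, 3), Mul(Rational(-1, 3), Add(0, Mul(-1, r)))) = Add(Rational(5, 3), Mul(Rational(-1, 3), Mul(-1, r))) = Add(Rational(5, 3), Mul(Rational(1, 3), r)))
Mul(N, Function('a')(Add(Add(-5, 1), 1))) = Mul(Mul(I, Pow(2274, Rational(1, 2))), Add(Rational(5, 3), Mul(Rational(1, 3), Add(Add(-5, 1), 1)))) = Mul(Mul(I, Pow(2274, Rational(1, 2))), Add(Rational(5, 3), Mul(Rational(1, 3), Add(-4, 1)))) = Mul(Mul(I, Pow(2274, Rational(1, 2))), Add(Rational(5, 3), Mul(Rational(1, 3), -3))) = Mul(Mul(I, Pow(2274, Rational(1, 2))), Add(Rational(5, 3), -1)) = Mul(Mul(I, Pow(2274, Rational(1, 2))), Rational(2, 3)) = Mul(Rational(2, 3), I, Pow(2274, Rational(1, 2)))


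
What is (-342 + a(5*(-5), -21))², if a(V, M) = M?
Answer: 131769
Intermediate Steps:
(-342 + a(5*(-5), -21))² = (-342 - 21)² = (-363)² = 131769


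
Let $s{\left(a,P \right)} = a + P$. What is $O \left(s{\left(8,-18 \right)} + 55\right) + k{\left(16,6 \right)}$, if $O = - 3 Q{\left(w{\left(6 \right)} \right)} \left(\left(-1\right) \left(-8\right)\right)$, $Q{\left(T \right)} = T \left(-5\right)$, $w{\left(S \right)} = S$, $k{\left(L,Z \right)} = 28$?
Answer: $32428$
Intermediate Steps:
$s{\left(a,P \right)} = P + a$
$Q{\left(T \right)} = - 5 T$
$O = 720$ ($O = - 3 \left(\left(-5\right) 6\right) \left(\left(-1\right) \left(-8\right)\right) = \left(-3\right) \left(-30\right) 8 = 90 \cdot 8 = 720$)
$O \left(s{\left(8,-18 \right)} + 55\right) + k{\left(16,6 \right)} = 720 \left(\left(-18 + 8\right) + 55\right) + 28 = 720 \left(-10 + 55\right) + 28 = 720 \cdot 45 + 28 = 32400 + 28 = 32428$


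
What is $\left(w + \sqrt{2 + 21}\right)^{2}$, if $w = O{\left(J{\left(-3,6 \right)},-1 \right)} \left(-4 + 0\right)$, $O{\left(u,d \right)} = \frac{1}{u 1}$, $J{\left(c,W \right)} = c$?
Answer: $\frac{223}{9} + \frac{8 \sqrt{23}}{3} \approx 37.567$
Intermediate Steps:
$O{\left(u,d \right)} = \frac{1}{u}$ ($O{\left(u,d \right)} = \frac{1}{u} 1 = \frac{1}{u}$)
$w = \frac{4}{3}$ ($w = \frac{-4 + 0}{-3} = \left(- \frac{1}{3}\right) \left(-4\right) = \frac{4}{3} \approx 1.3333$)
$\left(w + \sqrt{2 + 21}\right)^{2} = \left(\frac{4}{3} + \sqrt{2 + 21}\right)^{2} = \left(\frac{4}{3} + \sqrt{23}\right)^{2}$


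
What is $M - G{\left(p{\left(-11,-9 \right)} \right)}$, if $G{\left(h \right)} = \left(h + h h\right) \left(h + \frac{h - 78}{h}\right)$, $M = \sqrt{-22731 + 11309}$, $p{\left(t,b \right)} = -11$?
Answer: $320 + i \sqrt{11422} \approx 320.0 + 106.87 i$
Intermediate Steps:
$M = i \sqrt{11422}$ ($M = \sqrt{-11422} = i \sqrt{11422} \approx 106.87 i$)
$G{\left(h \right)} = \left(h + h^{2}\right) \left(h + \frac{-78 + h}{h}\right)$ ($G{\left(h \right)} = \left(h + h^{2}\right) \left(h + \frac{h - 78}{h}\right) = \left(h + h^{2}\right) \left(h + \frac{-78 + h}{h}\right)$)
$M - G{\left(p{\left(-11,-9 \right)} \right)} = i \sqrt{11422} - \left(-78 + \left(-11\right)^{3} - -847 + 2 \left(-11\right)^{2}\right) = i \sqrt{11422} - \left(-78 - 1331 + 847 + 2 \cdot 121\right) = i \sqrt{11422} - \left(-78 - 1331 + 847 + 242\right) = i \sqrt{11422} - -320 = i \sqrt{11422} + 320 = 320 + i \sqrt{11422}$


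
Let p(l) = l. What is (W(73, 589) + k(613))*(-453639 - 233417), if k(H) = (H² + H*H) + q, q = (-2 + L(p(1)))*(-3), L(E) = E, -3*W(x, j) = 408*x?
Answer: -509529661328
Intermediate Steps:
W(x, j) = -136*x
q = 3 (q = (-2 + 1)*(-3) = -1*(-3) = 3)
k(H) = 3 + 2*H² (k(H) = (H² + H*H) + 3 = (H² + H²) + 3 = 2*H² + 3 = 3 + 2*H²)
(W(73, 589) + k(613))*(-453639 - 233417) = (-136*73 + (3 + 2*613²))*(-453639 - 233417) = (-9928 + (3 + 2*375769))*(-687056) = (-9928 + (3 + 751538))*(-687056) = (-9928 + 751541)*(-687056) = 741613*(-687056) = -509529661328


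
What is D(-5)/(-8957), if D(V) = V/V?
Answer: -1/8957 ≈ -0.00011164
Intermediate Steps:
D(V) = 1
D(-5)/(-8957) = 1/(-8957) = 1*(-1/8957) = -1/8957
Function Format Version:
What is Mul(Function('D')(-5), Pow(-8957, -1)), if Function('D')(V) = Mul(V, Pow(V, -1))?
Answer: Rational(-1, 8957) ≈ -0.00011164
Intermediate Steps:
Function('D')(V) = 1
Mul(Function('D')(-5), Pow(-8957, -1)) = Mul(1, Pow(-8957, -1)) = Mul(1, Rational(-1, 8957)) = Rational(-1, 8957)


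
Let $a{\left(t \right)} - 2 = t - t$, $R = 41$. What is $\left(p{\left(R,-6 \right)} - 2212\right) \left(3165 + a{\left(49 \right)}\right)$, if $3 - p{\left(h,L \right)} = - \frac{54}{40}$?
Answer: $- \frac{139832551}{20} \approx -6.9916 \cdot 10^{6}$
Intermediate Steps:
$p{\left(h,L \right)} = \frac{87}{20}$ ($p{\left(h,L \right)} = 3 - - \frac{54}{40} = 3 - \left(-54\right) \frac{1}{40} = 3 - - \frac{27}{20} = 3 + \frac{27}{20} = \frac{87}{20}$)
$a{\left(t \right)} = 2$ ($a{\left(t \right)} = 2 + \left(t - t\right) = 2 + 0 = 2$)
$\left(p{\left(R,-6 \right)} - 2212\right) \left(3165 + a{\left(49 \right)}\right) = \left(\frac{87}{20} - 2212\right) \left(3165 + 2\right) = \left(- \frac{44153}{20}\right) 3167 = - \frac{139832551}{20}$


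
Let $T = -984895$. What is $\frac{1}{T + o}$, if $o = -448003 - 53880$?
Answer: $- \frac{1}{1486778} \approx -6.7259 \cdot 10^{-7}$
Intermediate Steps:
$o = -501883$ ($o = -448003 - 53880 = -501883$)
$\frac{1}{T + o} = \frac{1}{-984895 - 501883} = \frac{1}{-1486778} = - \frac{1}{1486778}$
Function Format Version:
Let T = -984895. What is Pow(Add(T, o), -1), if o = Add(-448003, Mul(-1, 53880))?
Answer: Rational(-1, 1486778) ≈ -6.7259e-7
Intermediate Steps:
o = -501883 (o = Add(-448003, -53880) = -501883)
Pow(Add(T, o), -1) = Pow(Add(-984895, -501883), -1) = Pow(-1486778, -1) = Rational(-1, 1486778)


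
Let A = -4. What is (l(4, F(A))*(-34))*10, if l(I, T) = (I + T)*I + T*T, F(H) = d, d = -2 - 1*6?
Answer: -16320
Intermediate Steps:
d = -8 (d = -2 - 6 = -8)
F(H) = -8
l(I, T) = T**2 + I*(I + T) (l(I, T) = I*(I + T) + T**2 = T**2 + I*(I + T))
(l(4, F(A))*(-34))*10 = ((4**2 + (-8)**2 + 4*(-8))*(-34))*10 = ((16 + 64 - 32)*(-34))*10 = (48*(-34))*10 = -1632*10 = -16320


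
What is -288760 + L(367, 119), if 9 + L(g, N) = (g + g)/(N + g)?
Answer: -70170500/243 ≈ -2.8877e+5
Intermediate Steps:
L(g, N) = -9 + 2*g/(N + g) (L(g, N) = -9 + (g + g)/(N + g) = -9 + (2*g)/(N + g) = -9 + 2*g/(N + g))
-288760 + L(367, 119) = -288760 + (-9*119 - 7*367)/(119 + 367) = -288760 + (-1071 - 2569)/486 = -288760 + (1/486)*(-3640) = -288760 - 1820/243 = -70170500/243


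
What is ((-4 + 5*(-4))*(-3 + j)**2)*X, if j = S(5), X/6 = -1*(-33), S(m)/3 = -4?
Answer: -1069200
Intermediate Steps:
S(m) = -12 (S(m) = 3*(-4) = -12)
X = 198 (X = 6*(-1*(-33)) = 6*33 = 198)
j = -12
((-4 + 5*(-4))*(-3 + j)**2)*X = ((-4 + 5*(-4))*(-3 - 12)**2)*198 = ((-4 - 20)*(-15)**2)*198 = -24*225*198 = -5400*198 = -1069200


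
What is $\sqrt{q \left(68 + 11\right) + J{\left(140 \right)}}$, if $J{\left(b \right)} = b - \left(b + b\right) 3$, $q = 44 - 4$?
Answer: $2 \sqrt{615} \approx 49.598$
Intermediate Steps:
$q = 40$
$J{\left(b \right)} = - 5 b$ ($J{\left(b \right)} = b - 2 b 3 = b - 6 b = - 5 b$)
$\sqrt{q \left(68 + 11\right) + J{\left(140 \right)}} = \sqrt{40 \left(68 + 11\right) - 700} = \sqrt{40 \cdot 79 - 700} = \sqrt{3160 - 700} = \sqrt{2460} = 2 \sqrt{615}$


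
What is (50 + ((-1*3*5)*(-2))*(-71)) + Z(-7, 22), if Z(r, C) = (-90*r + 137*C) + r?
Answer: 1557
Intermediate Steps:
Z(r, C) = -89*r + 137*C
(50 + ((-1*3*5)*(-2))*(-71)) + Z(-7, 22) = (50 + ((-1*3*5)*(-2))*(-71)) + (-89*(-7) + 137*22) = (50 + (-3*5*(-2))*(-71)) + (623 + 3014) = (50 - 15*(-2)*(-71)) + 3637 = (50 + 30*(-71)) + 3637 = (50 - 2130) + 3637 = -2080 + 3637 = 1557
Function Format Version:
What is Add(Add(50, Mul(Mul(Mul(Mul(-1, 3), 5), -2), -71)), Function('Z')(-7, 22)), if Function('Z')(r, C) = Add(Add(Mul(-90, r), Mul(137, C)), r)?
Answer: 1557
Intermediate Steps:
Function('Z')(r, C) = Add(Mul(-89, r), Mul(137, C))
Add(Add(50, Mul(Mul(Mul(Mul(-1, 3), 5), -2), -71)), Function('Z')(-7, 22)) = Add(Add(50, Mul(Mul(Mul(Mul(-1, 3), 5), -2), -71)), Add(Mul(-89, -7), Mul(137, 22))) = Add(Add(50, Mul(Mul(Mul(-3, 5), -2), -71)), Add(623, 3014)) = Add(Add(50, Mul(Mul(-15, -2), -71)), 3637) = Add(Add(50, Mul(30, -71)), 3637) = Add(Add(50, -2130), 3637) = Add(-2080, 3637) = 1557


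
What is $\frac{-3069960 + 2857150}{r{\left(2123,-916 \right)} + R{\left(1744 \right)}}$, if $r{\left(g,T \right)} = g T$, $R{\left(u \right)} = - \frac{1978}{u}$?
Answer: $\frac{37114064}{339150297} \approx 0.10943$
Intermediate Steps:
$r{\left(g,T \right)} = T g$
$\frac{-3069960 + 2857150}{r{\left(2123,-916 \right)} + R{\left(1744 \right)}} = \frac{-3069960 + 2857150}{\left(-916\right) 2123 - \frac{1978}{1744}} = - \frac{212810}{-1944668 - \frac{989}{872}} = - \frac{212810}{- \frac{1695751485}{872}} = \left(-212810\right) \left(- \frac{872}{1695751485}\right) = \frac{37114064}{339150297}$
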